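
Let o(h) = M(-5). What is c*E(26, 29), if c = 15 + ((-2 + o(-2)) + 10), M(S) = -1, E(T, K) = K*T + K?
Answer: 17226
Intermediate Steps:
E(T, K) = K + K*T
o(h) = -1
c = 22 (c = 15 + ((-2 - 1) + 10) = 15 + (-3 + 10) = 15 + 7 = 22)
c*E(26, 29) = 22*(29*(1 + 26)) = 22*(29*27) = 22*783 = 17226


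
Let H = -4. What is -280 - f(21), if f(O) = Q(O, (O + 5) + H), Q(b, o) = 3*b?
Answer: -343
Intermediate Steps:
f(O) = 3*O
-280 - f(21) = -280 - 3*21 = -280 - 1*63 = -280 - 63 = -343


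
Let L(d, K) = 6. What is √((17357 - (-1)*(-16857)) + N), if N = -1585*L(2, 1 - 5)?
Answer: I*√9010 ≈ 94.921*I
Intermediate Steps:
N = -9510 (N = -1585*6 = -9510)
√((17357 - (-1)*(-16857)) + N) = √((17357 - (-1)*(-16857)) - 9510) = √((17357 - 1*16857) - 9510) = √((17357 - 16857) - 9510) = √(500 - 9510) = √(-9010) = I*√9010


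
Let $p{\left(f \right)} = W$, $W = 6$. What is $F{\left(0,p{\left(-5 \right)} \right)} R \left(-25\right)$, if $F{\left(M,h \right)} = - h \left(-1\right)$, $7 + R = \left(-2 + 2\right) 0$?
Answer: $1050$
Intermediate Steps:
$R = -7$ ($R = -7 + \left(-2 + 2\right) 0 = -7 + 0 \cdot 0 = -7 + 0 = -7$)
$p{\left(f \right)} = 6$
$F{\left(M,h \right)} = h$
$F{\left(0,p{\left(-5 \right)} \right)} R \left(-25\right) = 6 \left(-7\right) \left(-25\right) = \left(-42\right) \left(-25\right) = 1050$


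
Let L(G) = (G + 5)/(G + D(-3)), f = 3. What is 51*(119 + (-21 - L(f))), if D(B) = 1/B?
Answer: 4845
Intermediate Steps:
L(G) = (5 + G)/(-1/3 + G) (L(G) = (G + 5)/(G + 1/(-3)) = (5 + G)/(G - 1/3) = (5 + G)/(-1/3 + G))
51*(119 + (-21 - L(f))) = 51*(119 + (-21 - 3*(5 + 3)/(-1 + 3*3))) = 51*(119 + (-21 - 3*8/(-1 + 9))) = 51*(119 + (-21 - 3*8/8)) = 51*(119 + (-21 - 1*3)) = 51*(119 + (-21 - 3)) = 51*(119 - 24) = 51*95 = 4845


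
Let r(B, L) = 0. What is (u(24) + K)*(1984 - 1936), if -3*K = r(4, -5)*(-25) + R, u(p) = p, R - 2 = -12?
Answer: 1312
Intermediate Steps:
R = -10 (R = 2 - 12 = -10)
K = 10/3 (K = -(0*(-25) - 10)/3 = -(0 - 10)/3 = -⅓*(-10) = 10/3 ≈ 3.3333)
(u(24) + K)*(1984 - 1936) = (24 + 10/3)*(1984 - 1936) = (82/3)*48 = 1312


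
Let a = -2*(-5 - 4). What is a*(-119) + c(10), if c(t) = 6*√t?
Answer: -2142 + 6*√10 ≈ -2123.0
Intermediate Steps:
a = 18 (a = -2*(-9) = 18)
a*(-119) + c(10) = 18*(-119) + 6*√10 = -2142 + 6*√10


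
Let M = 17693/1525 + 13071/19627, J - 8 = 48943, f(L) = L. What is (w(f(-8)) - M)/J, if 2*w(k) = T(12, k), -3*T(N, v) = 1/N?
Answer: -26467883767/105491588214600 ≈ -0.00025090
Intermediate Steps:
T(N, v) = -1/(3*N)
J = 48951 (J = 8 + 48943 = 48951)
w(k) = -1/72 (w(k) = (-⅓/12)/2 = (-⅓*1/12)/2 = (½)*(-1/36) = -1/72)
M = 367193786/29931175 (M = 17693*(1/1525) + 13071*(1/19627) = 17693/1525 + 13071/19627 = 367193786/29931175 ≈ 12.268)
(w(f(-8)) - M)/J = (-1/72 - 1*367193786/29931175)/48951 = (-1/72 - 367193786/29931175)*(1/48951) = -26467883767/2155044600*1/48951 = -26467883767/105491588214600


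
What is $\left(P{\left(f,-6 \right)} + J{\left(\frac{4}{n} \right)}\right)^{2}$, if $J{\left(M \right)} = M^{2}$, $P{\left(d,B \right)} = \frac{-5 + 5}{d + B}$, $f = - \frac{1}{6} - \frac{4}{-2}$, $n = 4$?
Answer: $1$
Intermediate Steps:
$f = \frac{11}{6}$ ($f = \left(-1\right) \frac{1}{6} - -2 = - \frac{1}{6} + 2 = \frac{11}{6} \approx 1.8333$)
$P{\left(d,B \right)} = 0$ ($P{\left(d,B \right)} = \frac{0}{B + d} = 0$)
$\left(P{\left(f,-6 \right)} + J{\left(\frac{4}{n} \right)}\right)^{2} = \left(0 + \left(\frac{4}{4}\right)^{2}\right)^{2} = \left(0 + \left(4 \cdot \frac{1}{4}\right)^{2}\right)^{2} = \left(0 + 1^{2}\right)^{2} = \left(0 + 1\right)^{2} = 1^{2} = 1$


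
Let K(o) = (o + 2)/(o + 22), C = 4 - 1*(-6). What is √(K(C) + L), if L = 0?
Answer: √6/4 ≈ 0.61237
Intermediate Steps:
C = 10 (C = 4 + 6 = 10)
K(o) = (2 + o)/(22 + o)
√(K(C) + L) = √((2 + 10)/(22 + 10) + 0) = √(12/32 + 0) = √((1/32)*12 + 0) = √(3/8 + 0) = √(3/8) = √6/4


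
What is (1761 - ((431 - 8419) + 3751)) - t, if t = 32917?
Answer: -26919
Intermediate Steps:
(1761 - ((431 - 8419) + 3751)) - t = (1761 - ((431 - 8419) + 3751)) - 1*32917 = (1761 - (-7988 + 3751)) - 32917 = (1761 - 1*(-4237)) - 32917 = (1761 + 4237) - 32917 = 5998 - 32917 = -26919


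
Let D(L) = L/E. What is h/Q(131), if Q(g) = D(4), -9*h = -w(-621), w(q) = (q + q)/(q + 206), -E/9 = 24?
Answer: -7452/415 ≈ -17.957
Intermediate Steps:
E = -216 (E = -9*24 = -216)
w(q) = 2*q/(206 + q) (w(q) = (2*q)/(206 + q) = 2*q/(206 + q))
h = 138/415 (h = -(-1)*2*(-621)/(206 - 621)/9 = -(-1)*2*(-621)/(-415)/9 = -(-1)*2*(-621)*(-1/415)/9 = -(-1)*1242/(9*415) = -⅑*(-1242/415) = 138/415 ≈ 0.33253)
D(L) = -L/216 (D(L) = L/(-216) = L*(-1/216) = -L/216)
Q(g) = -1/54 (Q(g) = -1/216*4 = -1/54)
h/Q(131) = 138/(415*(-1/54)) = (138/415)*(-54) = -7452/415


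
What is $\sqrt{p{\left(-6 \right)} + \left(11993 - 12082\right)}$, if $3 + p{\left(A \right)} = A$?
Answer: $7 i \sqrt{2} \approx 9.8995 i$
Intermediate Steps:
$p{\left(A \right)} = -3 + A$
$\sqrt{p{\left(-6 \right)} + \left(11993 - 12082\right)} = \sqrt{\left(-3 - 6\right) + \left(11993 - 12082\right)} = \sqrt{-9 + \left(11993 - 12082\right)} = \sqrt{-9 - 89} = \sqrt{-98} = 7 i \sqrt{2}$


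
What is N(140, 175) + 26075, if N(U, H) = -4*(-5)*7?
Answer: 26215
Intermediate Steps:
N(U, H) = 140 (N(U, H) = 20*7 = 140)
N(140, 175) + 26075 = 140 + 26075 = 26215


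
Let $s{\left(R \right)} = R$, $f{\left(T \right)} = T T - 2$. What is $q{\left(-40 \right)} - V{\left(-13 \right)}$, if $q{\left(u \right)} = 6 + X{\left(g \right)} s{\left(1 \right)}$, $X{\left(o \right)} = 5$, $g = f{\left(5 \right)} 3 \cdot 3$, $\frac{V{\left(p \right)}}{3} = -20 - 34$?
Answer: $173$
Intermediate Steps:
$f{\left(T \right)} = -2 + T^{2}$ ($f{\left(T \right)} = T^{2} - 2 = -2 + T^{2}$)
$V{\left(p \right)} = -162$ ($V{\left(p \right)} = 3 \left(-20 - 34\right) = 3 \left(-54\right) = -162$)
$g = 207$ ($g = \left(-2 + 5^{2}\right) 3 \cdot 3 = \left(-2 + 25\right) 3 \cdot 3 = 23 \cdot 3 \cdot 3 = 69 \cdot 3 = 207$)
$q{\left(u \right)} = 11$ ($q{\left(u \right)} = 6 + 5 \cdot 1 = 6 + 5 = 11$)
$q{\left(-40 \right)} - V{\left(-13 \right)} = 11 - -162 = 11 + 162 = 173$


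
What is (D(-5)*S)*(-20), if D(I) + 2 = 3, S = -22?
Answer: 440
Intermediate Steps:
D(I) = 1 (D(I) = -2 + 3 = 1)
(D(-5)*S)*(-20) = (1*(-22))*(-20) = -22*(-20) = 440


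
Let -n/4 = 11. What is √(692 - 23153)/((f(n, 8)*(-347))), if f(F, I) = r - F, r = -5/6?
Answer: -6*I*√22461/89873 ≈ -0.010005*I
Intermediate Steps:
n = -44 (n = -4*11 = -44)
r = -⅚ (r = -5*⅙ = -⅚ ≈ -0.83333)
f(F, I) = -⅚ - F
√(692 - 23153)/((f(n, 8)*(-347))) = √(692 - 23153)/(((-⅚ - 1*(-44))*(-347))) = √(-22461)/(((-⅚ + 44)*(-347))) = (I*√22461)/(((259/6)*(-347))) = (I*√22461)/(-89873/6) = (I*√22461)*(-6/89873) = -6*I*√22461/89873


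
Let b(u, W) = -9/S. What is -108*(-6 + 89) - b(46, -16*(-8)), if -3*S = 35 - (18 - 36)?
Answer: -475119/53 ≈ -8964.5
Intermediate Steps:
S = -53/3 (S = -(35 - (18 - 36))/3 = -(35 - 1*(-18))/3 = -(35 + 18)/3 = -⅓*53 = -53/3 ≈ -17.667)
b(u, W) = 27/53 (b(u, W) = -9/(-53/3) = -9*(-3/53) = 27/53)
-108*(-6 + 89) - b(46, -16*(-8)) = -108*(-6 + 89) - 1*27/53 = -108*83 - 27/53 = -8964 - 27/53 = -475119/53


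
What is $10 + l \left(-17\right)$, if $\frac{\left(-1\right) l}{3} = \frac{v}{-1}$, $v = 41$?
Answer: $-2081$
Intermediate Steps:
$l = 123$ ($l = - 3 \frac{41}{-1} = - 3 \cdot 41 \left(-1\right) = \left(-3\right) \left(-41\right) = 123$)
$10 + l \left(-17\right) = 10 + 123 \left(-17\right) = 10 - 2091 = -2081$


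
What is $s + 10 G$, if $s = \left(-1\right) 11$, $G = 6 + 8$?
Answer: $129$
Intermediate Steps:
$G = 14$
$s = -11$
$s + 10 G = -11 + 10 \cdot 14 = -11 + 140 = 129$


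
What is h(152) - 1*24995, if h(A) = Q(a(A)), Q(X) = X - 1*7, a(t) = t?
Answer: -24850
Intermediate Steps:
Q(X) = -7 + X (Q(X) = X - 7 = -7 + X)
h(A) = -7 + A
h(152) - 1*24995 = (-7 + 152) - 1*24995 = 145 - 24995 = -24850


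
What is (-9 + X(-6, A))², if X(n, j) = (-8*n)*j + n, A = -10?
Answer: 245025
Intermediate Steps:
X(n, j) = n - 8*j*n (X(n, j) = -8*j*n + n = n - 8*j*n)
(-9 + X(-6, A))² = (-9 - 6*(1 - 8*(-10)))² = (-9 - 6*(1 + 80))² = (-9 - 6*81)² = (-9 - 486)² = (-495)² = 245025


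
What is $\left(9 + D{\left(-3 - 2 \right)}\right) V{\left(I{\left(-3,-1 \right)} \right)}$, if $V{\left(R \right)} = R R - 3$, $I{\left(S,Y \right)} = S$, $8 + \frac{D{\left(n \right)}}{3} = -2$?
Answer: $-126$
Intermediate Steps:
$D{\left(n \right)} = -30$ ($D{\left(n \right)} = -24 + 3 \left(-2\right) = -24 - 6 = -30$)
$V{\left(R \right)} = -3 + R^{2}$ ($V{\left(R \right)} = R^{2} - 3 = -3 + R^{2}$)
$\left(9 + D{\left(-3 - 2 \right)}\right) V{\left(I{\left(-3,-1 \right)} \right)} = \left(9 - 30\right) \left(-3 + \left(-3\right)^{2}\right) = - 21 \left(-3 + 9\right) = \left(-21\right) 6 = -126$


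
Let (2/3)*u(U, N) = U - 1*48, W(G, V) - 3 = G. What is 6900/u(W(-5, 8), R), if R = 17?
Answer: -92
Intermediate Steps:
W(G, V) = 3 + G
u(U, N) = -72 + 3*U/2 (u(U, N) = 3*(U - 1*48)/2 = 3*(U - 48)/2 = 3*(-48 + U)/2 = -72 + 3*U/2)
6900/u(W(-5, 8), R) = 6900/(-72 + 3*(3 - 5)/2) = 6900/(-72 + (3/2)*(-2)) = 6900/(-72 - 3) = 6900/(-75) = 6900*(-1/75) = -92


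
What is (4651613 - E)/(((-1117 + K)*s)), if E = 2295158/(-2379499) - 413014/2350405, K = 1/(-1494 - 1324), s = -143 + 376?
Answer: -73311634068925552348598/4101837487081499151445 ≈ -17.873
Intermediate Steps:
s = 233
K = -1/2818 (K = 1/(-2818) = -1/2818 ≈ -0.00035486)
E = -6377317238976/5592786347095 (E = 2295158*(-1/2379499) - 413014*1/2350405 = -2295158/2379499 - 413014/2350405 = -6377317238976/5592786347095 ≈ -1.1403)
(4651613 - E)/(((-1117 + K)*s)) = (4651613 - 1*(-6377317238976/5592786347095))/(((-1117 - 1/2818)*233)) = (4651613 + 6377317238976/5592786347095)/((-3147707/2818*233)) = 26015484055686853211/(5592786347095*(-733415731/2818)) = (26015484055686853211/5592786347095)*(-2818/733415731) = -73311634068925552348598/4101837487081499151445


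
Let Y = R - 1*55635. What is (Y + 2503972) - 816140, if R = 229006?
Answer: 1861203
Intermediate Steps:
Y = 173371 (Y = 229006 - 1*55635 = 229006 - 55635 = 173371)
(Y + 2503972) - 816140 = (173371 + 2503972) - 816140 = 2677343 - 816140 = 1861203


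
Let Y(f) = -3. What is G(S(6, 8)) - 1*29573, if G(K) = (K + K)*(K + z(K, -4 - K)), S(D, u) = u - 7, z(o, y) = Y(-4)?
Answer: -29577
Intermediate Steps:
z(o, y) = -3
S(D, u) = -7 + u
G(K) = 2*K*(-3 + K) (G(K) = (K + K)*(K - 3) = (2*K)*(-3 + K) = 2*K*(-3 + K))
G(S(6, 8)) - 1*29573 = 2*(-7 + 8)*(-3 + (-7 + 8)) - 1*29573 = 2*1*(-3 + 1) - 29573 = 2*1*(-2) - 29573 = -4 - 29573 = -29577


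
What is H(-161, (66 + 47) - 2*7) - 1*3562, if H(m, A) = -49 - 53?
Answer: -3664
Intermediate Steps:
H(m, A) = -102
H(-161, (66 + 47) - 2*7) - 1*3562 = -102 - 1*3562 = -102 - 3562 = -3664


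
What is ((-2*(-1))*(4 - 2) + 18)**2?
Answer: 484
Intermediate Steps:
((-2*(-1))*(4 - 2) + 18)**2 = (2*2 + 18)**2 = (4 + 18)**2 = 22**2 = 484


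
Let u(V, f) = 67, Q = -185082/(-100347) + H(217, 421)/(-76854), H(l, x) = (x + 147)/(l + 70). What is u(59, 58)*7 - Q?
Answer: 172330869947479/368893935501 ≈ 467.16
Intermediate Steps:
H(l, x) = (147 + x)/(70 + l)
Q = 680385802490/368893935501 (Q = -185082/(-100347) + ((147 + 421)/(70 + 217))/(-76854) = -185082*(-1/100347) + (568/287)*(-1/76854) = 61694/33449 + ((1/287)*568)*(-1/76854) = 61694/33449 + (568/287)*(-1/76854) = 61694/33449 - 284/11028549 = 680385802490/368893935501 ≈ 1.8444)
u(59, 58)*7 - Q = 67*7 - 1*680385802490/368893935501 = 469 - 680385802490/368893935501 = 172330869947479/368893935501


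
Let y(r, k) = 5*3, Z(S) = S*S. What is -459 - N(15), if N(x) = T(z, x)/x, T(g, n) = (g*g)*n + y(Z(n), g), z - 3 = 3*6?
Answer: -901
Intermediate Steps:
z = 21 (z = 3 + 3*6 = 3 + 18 = 21)
Z(S) = S**2
y(r, k) = 15
T(g, n) = 15 + n*g**2 (T(g, n) = (g*g)*n + 15 = g**2*n + 15 = n*g**2 + 15 = 15 + n*g**2)
N(x) = (15 + 441*x)/x (N(x) = (15 + x*21**2)/x = (15 + x*441)/x = (15 + 441*x)/x)
-459 - N(15) = -459 - (441 + 15/15) = -459 - (441 + 15*(1/15)) = -459 - (441 + 1) = -459 - 1*442 = -459 - 442 = -901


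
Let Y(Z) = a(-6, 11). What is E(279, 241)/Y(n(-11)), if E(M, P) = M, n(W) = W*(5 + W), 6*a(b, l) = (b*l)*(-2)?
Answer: 279/22 ≈ 12.682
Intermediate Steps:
a(b, l) = -b*l/3 (a(b, l) = ((b*l)*(-2))/6 = (-2*b*l)/6 = -b*l/3)
Y(Z) = 22 (Y(Z) = -⅓*(-6)*11 = 22)
E(279, 241)/Y(n(-11)) = 279/22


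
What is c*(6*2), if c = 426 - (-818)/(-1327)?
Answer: 6773808/1327 ≈ 5104.6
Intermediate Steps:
c = 564484/1327 (c = 426 - (-818)*(-1)/1327 = 426 - 1*818/1327 = 426 - 818/1327 = 564484/1327 ≈ 425.38)
c*(6*2) = 564484*(6*2)/1327 = (564484/1327)*12 = 6773808/1327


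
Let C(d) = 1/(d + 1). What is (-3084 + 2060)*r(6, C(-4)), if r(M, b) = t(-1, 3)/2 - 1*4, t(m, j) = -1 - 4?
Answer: 6656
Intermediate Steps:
t(m, j) = -5
C(d) = 1/(1 + d)
r(M, b) = -13/2 (r(M, b) = -5/2 - 1*4 = -5*1/2 - 4 = -5/2 - 4 = -13/2)
(-3084 + 2060)*r(6, C(-4)) = (-3084 + 2060)*(-13/2) = -1024*(-13/2) = 6656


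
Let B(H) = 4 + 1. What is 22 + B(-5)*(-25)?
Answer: -103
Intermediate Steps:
B(H) = 5
22 + B(-5)*(-25) = 22 + 5*(-25) = 22 - 125 = -103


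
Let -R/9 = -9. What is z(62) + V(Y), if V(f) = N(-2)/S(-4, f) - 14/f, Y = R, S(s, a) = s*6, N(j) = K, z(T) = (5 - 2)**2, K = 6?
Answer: 2779/324 ≈ 8.5772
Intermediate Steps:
R = 81 (R = -9*(-9) = 81)
z(T) = 9 (z(T) = 3**2 = 9)
N(j) = 6
S(s, a) = 6*s
Y = 81
V(f) = -1/4 - 14/f (V(f) = 6/((6*(-4))) - 14/f = 6/(-24) - 14/f = 6*(-1/24) - 14/f = -1/4 - 14/f)
z(62) + V(Y) = 9 + (1/4)*(-56 - 1*81)/81 = 9 + (1/4)*(1/81)*(-56 - 81) = 9 + (1/4)*(1/81)*(-137) = 9 - 137/324 = 2779/324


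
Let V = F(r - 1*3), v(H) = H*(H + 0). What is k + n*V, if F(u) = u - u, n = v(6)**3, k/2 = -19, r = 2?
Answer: -38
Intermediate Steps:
v(H) = H**2 (v(H) = H*H = H**2)
k = -38 (k = 2*(-19) = -38)
n = 46656 (n = (6**2)**3 = 36**3 = 46656)
F(u) = 0
V = 0
k + n*V = -38 + 46656*0 = -38 + 0 = -38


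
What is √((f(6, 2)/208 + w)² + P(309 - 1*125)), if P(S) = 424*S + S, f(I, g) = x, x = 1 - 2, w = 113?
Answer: √3935635809/208 ≈ 301.61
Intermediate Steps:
x = -1
f(I, g) = -1
P(S) = 425*S
√((f(6, 2)/208 + w)² + P(309 - 1*125)) = √((-1/208 + 113)² + 425*(309 - 1*125)) = √((-1*1/208 + 113)² + 425*(309 - 125)) = √((-1/208 + 113)² + 425*184) = √((23503/208)² + 78200) = √(552391009/43264 + 78200) = √(3935635809/43264) = √3935635809/208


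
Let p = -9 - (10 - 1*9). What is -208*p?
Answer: 2080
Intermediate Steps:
p = -10 (p = -9 - (10 - 9) = -9 - 1*1 = -9 - 1 = -10)
-208*p = -208*(-10) = 2080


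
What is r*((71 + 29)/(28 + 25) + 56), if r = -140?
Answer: -429520/53 ≈ -8104.1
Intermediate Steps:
r*((71 + 29)/(28 + 25) + 56) = -140*((71 + 29)/(28 + 25) + 56) = -140*(100/53 + 56) = -140*3068/53 = -429520/53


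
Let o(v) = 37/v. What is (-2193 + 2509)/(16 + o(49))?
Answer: 15484/821 ≈ 18.860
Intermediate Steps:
(-2193 + 2509)/(16 + o(49)) = (-2193 + 2509)/(16 + 37/49) = 316/(16 + 37*(1/49)) = 316/(16 + 37/49) = 316/(821/49) = 316*(49/821) = 15484/821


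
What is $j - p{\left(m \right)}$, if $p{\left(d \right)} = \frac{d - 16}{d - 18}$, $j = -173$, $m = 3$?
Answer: $- \frac{2608}{15} \approx -173.87$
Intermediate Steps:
$p{\left(d \right)} = \frac{-16 + d}{-18 + d}$
$j - p{\left(m \right)} = -173 - \frac{-16 + 3}{-18 + 3} = -173 - \frac{1}{-15} \left(-13\right) = -173 - \left(- \frac{1}{15}\right) \left(-13\right) = -173 - \frac{13}{15} = - \frac{2608}{15}$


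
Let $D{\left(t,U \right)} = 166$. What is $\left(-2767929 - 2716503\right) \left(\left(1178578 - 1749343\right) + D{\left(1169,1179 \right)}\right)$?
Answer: $3129411414768$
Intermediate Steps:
$\left(-2767929 - 2716503\right) \left(\left(1178578 - 1749343\right) + D{\left(1169,1179 \right)}\right) = \left(-2767929 - 2716503\right) \left(\left(1178578 - 1749343\right) + 166\right) = - 5484432 \left(\left(1178578 - 1749343\right) + 166\right) = - 5484432 \left(-570765 + 166\right) = \left(-5484432\right) \left(-570599\right) = 3129411414768$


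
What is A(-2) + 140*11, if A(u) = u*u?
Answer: 1544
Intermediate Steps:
A(u) = u²
A(-2) + 140*11 = (-2)² + 140*11 = 4 + 1540 = 1544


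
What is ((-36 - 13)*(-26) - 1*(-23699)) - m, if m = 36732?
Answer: -11759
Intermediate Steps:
((-36 - 13)*(-26) - 1*(-23699)) - m = ((-36 - 13)*(-26) - 1*(-23699)) - 1*36732 = (-49*(-26) + 23699) - 36732 = (1274 + 23699) - 36732 = 24973 - 36732 = -11759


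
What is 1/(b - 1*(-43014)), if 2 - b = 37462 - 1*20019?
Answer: 1/25573 ≈ 3.9104e-5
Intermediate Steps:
b = -17441 (b = 2 - (37462 - 1*20019) = 2 - (37462 - 20019) = 2 - 1*17443 = 2 - 17443 = -17441)
1/(b - 1*(-43014)) = 1/(-17441 - 1*(-43014)) = 1/(-17441 + 43014) = 1/25573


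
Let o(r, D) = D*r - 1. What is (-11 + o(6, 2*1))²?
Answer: 0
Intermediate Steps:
o(r, D) = -1 + D*r
(-11 + o(6, 2*1))² = (-11 + (-1 + (2*1)*6))² = (-11 + (-1 + 2*6))² = (-11 + (-1 + 12))² = (-11 + 11)² = 0² = 0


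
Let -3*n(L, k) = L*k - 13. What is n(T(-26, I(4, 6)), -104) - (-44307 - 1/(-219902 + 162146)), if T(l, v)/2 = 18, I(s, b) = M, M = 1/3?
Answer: 877108285/19252 ≈ 45559.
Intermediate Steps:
M = ⅓ (M = 1*(⅓) = ⅓ ≈ 0.33333)
I(s, b) = ⅓
T(l, v) = 36 (T(l, v) = 2*18 = 36)
n(L, k) = 13/3 - L*k/3 (n(L, k) = -(L*k - 13)/3 = -(-13 + L*k)/3 = 13/3 - L*k/3)
n(T(-26, I(4, 6)), -104) - (-44307 - 1/(-219902 + 162146)) = (13/3 - ⅓*36*(-104)) - (-44307 - 1/(-219902 + 162146)) = (13/3 + 1248) - (-44307 - 1/(-57756)) = 3757/3 - (-44307 - 1*(-1/57756)) = 3757/3 - (-44307 + 1/57756) = 3757/3 - 1*(-2558995091/57756) = 3757/3 + 2558995091/57756 = 877108285/19252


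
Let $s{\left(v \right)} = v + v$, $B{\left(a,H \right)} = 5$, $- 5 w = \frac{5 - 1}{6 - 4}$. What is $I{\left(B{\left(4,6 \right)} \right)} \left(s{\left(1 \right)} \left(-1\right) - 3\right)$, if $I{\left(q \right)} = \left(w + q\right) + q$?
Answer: $-48$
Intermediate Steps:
$w = - \frac{2}{5}$ ($w = - \frac{\left(5 - 1\right) \frac{1}{6 - 4}}{5} = - \frac{4 \cdot \frac{1}{2}}{5} = \left(- \frac{1}{5}\right) 2 = - \frac{2}{5} \approx -0.4$)
$s{\left(v \right)} = 2 v$
$I{\left(q \right)} = - \frac{2}{5} + 2 q$ ($I{\left(q \right)} = \left(- \frac{2}{5} + q\right) + q = - \frac{2}{5} + 2 q$)
$I{\left(B{\left(4,6 \right)} \right)} \left(s{\left(1 \right)} \left(-1\right) - 3\right) = \left(- \frac{2}{5} + 2 \cdot 5\right) \left(2 \cdot 1 \left(-1\right) - 3\right) = \left(- \frac{2}{5} + 10\right) \left(2 \left(-1\right) - 3\right) = \frac{48 \left(-2 - 3\right)}{5} = \frac{48}{5} \left(-5\right) = -48$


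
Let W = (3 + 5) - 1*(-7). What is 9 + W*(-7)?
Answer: -96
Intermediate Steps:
W = 15 (W = 8 + 7 = 15)
9 + W*(-7) = 9 + 15*(-7) = 9 - 105 = -96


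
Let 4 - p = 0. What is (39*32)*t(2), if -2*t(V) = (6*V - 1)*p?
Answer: -27456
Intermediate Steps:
p = 4 (p = 4 - 1*0 = 4 + 0 = 4)
t(V) = 2 - 12*V (t(V) = -(6*V - 1)*4/2 = -(-1 + 6*V)*4/2 = -(-4 + 24*V)/2 = 2 - 12*V)
(39*32)*t(2) = (39*32)*(2 - 12*2) = 1248*(2 - 24) = 1248*(-22) = -27456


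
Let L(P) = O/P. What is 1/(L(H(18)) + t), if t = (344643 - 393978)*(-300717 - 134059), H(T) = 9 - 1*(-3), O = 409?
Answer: 12/257396087929 ≈ 4.6621e-11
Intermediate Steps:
H(T) = 12 (H(T) = 9 + 3 = 12)
L(P) = 409/P
t = 21449673960 (t = -49335*(-434776) = 21449673960)
1/(L(H(18)) + t) = 1/(409/12 + 21449673960) = 1/(257396087929/12) = 12/257396087929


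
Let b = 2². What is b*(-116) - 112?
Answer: -576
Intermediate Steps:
b = 4
b*(-116) - 112 = 4*(-116) - 112 = -464 - 112 = -576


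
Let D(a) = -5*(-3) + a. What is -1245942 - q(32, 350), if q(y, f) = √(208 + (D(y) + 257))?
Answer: -1245942 - 16*√2 ≈ -1.2460e+6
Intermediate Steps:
D(a) = 15 + a
q(y, f) = √(480 + y) (q(y, f) = √(208 + ((15 + y) + 257)) = √(208 + (272 + y)) = √(480 + y))
-1245942 - q(32, 350) = -1245942 - √(480 + 32) = -1245942 - √512 = -1245942 - 16*√2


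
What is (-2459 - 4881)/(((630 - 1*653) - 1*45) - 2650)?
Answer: 3670/1359 ≈ 2.7005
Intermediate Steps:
(-2459 - 4881)/(((630 - 1*653) - 1*45) - 2650) = -7340/(((630 - 653) - 45) - 2650) = -7340/((-23 - 45) - 2650) = -7340/(-68 - 2650) = -7340/(-2718) = -7340*(-1/2718) = 3670/1359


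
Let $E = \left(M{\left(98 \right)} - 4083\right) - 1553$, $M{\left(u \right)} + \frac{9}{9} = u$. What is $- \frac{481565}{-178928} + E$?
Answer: $- \frac{990600627}{178928} \approx -5536.3$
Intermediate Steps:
$M{\left(u \right)} = -1 + u$
$E = -5539$ ($E = \left(\left(-1 + 98\right) - 4083\right) - 1553 = \left(97 - 4083\right) - 1553 = -3986 - 1553 = -5539$)
$- \frac{481565}{-178928} + E = - \frac{481565}{-178928} - 5539 = \left(-481565\right) \left(- \frac{1}{178928}\right) - 5539 = \frac{481565}{178928} - 5539 = - \frac{990600627}{178928}$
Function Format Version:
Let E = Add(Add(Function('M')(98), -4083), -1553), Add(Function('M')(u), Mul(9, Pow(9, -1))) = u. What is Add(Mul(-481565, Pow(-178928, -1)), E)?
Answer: Rational(-990600627, 178928) ≈ -5536.3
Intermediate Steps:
Function('M')(u) = Add(-1, u)
E = -5539 (E = Add(Add(Add(-1, 98), -4083), -1553) = Add(Add(97, -4083), -1553) = Add(-3986, -1553) = -5539)
Add(Mul(-481565, Pow(-178928, -1)), E) = Add(Mul(-481565, Pow(-178928, -1)), -5539) = Add(Mul(-481565, Rational(-1, 178928)), -5539) = Add(Rational(481565, 178928), -5539) = Rational(-990600627, 178928)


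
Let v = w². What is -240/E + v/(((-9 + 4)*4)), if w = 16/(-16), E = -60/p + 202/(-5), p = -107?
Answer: 1273343/213140 ≈ 5.9742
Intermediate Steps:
E = -21314/535 (E = -60/(-107) + 202/(-5) = -60*(-1/107) + 202*(-⅕) = 60/107 - 202/5 = -21314/535 ≈ -39.839)
w = -1 (w = 16*(-1/16) = -1)
v = 1 (v = (-1)² = 1)
-240/E + v/(((-9 + 4)*4)) = -240/(-21314/535) + 1/((-9 + 4)*4) = -240*(-535/21314) + 1/(-5*4) = 64200/10657 + 1/(-20) = 64200/10657 + 1*(-1/20) = 64200/10657 - 1/20 = 1273343/213140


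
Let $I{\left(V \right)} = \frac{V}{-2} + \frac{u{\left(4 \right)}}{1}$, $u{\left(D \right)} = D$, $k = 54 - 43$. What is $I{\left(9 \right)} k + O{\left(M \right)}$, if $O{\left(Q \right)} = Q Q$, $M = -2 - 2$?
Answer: $\frac{21}{2} \approx 10.5$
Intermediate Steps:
$k = 11$
$M = -4$
$O{\left(Q \right)} = Q^{2}$
$I{\left(V \right)} = 4 - \frac{V}{2}$ ($I{\left(V \right)} = \frac{V}{-2} + \frac{4}{1} = V \left(- \frac{1}{2}\right) + 4 \cdot 1 = - \frac{V}{2} + 4 = 4 - \frac{V}{2}$)
$I{\left(9 \right)} k + O{\left(M \right)} = \left(4 - \frac{9}{2}\right) 11 + \left(-4\right)^{2} = \left(4 - \frac{9}{2}\right) 11 + 16 = \left(- \frac{1}{2}\right) 11 + 16 = - \frac{11}{2} + 16 = \frac{21}{2}$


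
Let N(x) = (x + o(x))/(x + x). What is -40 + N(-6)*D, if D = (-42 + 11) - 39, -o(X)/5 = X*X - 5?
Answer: -5875/6 ≈ -979.17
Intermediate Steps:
o(X) = 25 - 5*X**2 (o(X) = -5*(X*X - 5) = -5*(X**2 - 5) = -5*(-5 + X**2) = 25 - 5*X**2)
N(x) = (25 + x - 5*x**2)/(2*x) (N(x) = (x + (25 - 5*x**2))/(x + x) = (25 + x - 5*x**2)/((2*x)) = (25 + x - 5*x**2)*(1/(2*x)) = (25 + x - 5*x**2)/(2*x))
D = -70 (D = -31 - 39 = -70)
-40 + N(-6)*D = -40 + ((1/2)*(25 - 6 - 5*(-6)**2)/(-6))*(-70) = -40 + ((1/2)*(-1/6)*(25 - 6 - 5*36))*(-70) = -40 + ((1/2)*(-1/6)*(25 - 6 - 180))*(-70) = -40 + ((1/2)*(-1/6)*(-161))*(-70) = -40 + (161/12)*(-70) = -40 - 5635/6 = -5875/6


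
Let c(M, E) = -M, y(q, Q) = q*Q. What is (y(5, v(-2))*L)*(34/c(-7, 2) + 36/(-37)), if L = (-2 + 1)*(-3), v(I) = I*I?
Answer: 60360/259 ≈ 233.05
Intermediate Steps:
v(I) = I²
y(q, Q) = Q*q
L = 3 (L = -1*(-3) = 3)
(y(5, v(-2))*L)*(34/c(-7, 2) + 36/(-37)) = (((-2)²*5)*3)*(34/((-1*(-7))) + 36/(-37)) = ((4*5)*3)*(34/7 + 36*(-1/37)) = (20*3)*(34*(⅐) - 36/37) = 60*(34/7 - 36/37) = 60*(1006/259) = 60360/259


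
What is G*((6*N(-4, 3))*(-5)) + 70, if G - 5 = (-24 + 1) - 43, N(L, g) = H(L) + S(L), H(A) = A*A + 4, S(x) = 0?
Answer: 36670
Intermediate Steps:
H(A) = 4 + A**2 (H(A) = A**2 + 4 = 4 + A**2)
N(L, g) = 4 + L**2 (N(L, g) = (4 + L**2) + 0 = 4 + L**2)
G = -61 (G = 5 + ((-24 + 1) - 43) = 5 + (-23 - 43) = 5 - 66 = -61)
G*((6*N(-4, 3))*(-5)) + 70 = -61*6*(4 + (-4)**2)*(-5) + 70 = -61*6*(4 + 16)*(-5) + 70 = -61*6*20*(-5) + 70 = -7320*(-5) + 70 = -61*(-600) + 70 = 36600 + 70 = 36670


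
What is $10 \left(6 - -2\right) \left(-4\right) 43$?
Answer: $-13760$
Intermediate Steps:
$10 \left(6 - -2\right) \left(-4\right) 43 = 10 \left(6 + 2\right) \left(-4\right) 43 = 10 \cdot 8 \left(-4\right) 43 = 80 \left(-4\right) 43 = \left(-320\right) 43 = -13760$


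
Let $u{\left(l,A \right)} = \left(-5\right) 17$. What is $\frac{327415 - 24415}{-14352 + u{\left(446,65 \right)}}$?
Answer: $- \frac{303000}{14437} \approx -20.988$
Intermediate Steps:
$u{\left(l,A \right)} = -85$
$\frac{327415 - 24415}{-14352 + u{\left(446,65 \right)}} = \frac{327415 - 24415}{-14352 - 85} = \frac{303000}{-14437} = 303000 \left(- \frac{1}{14437}\right) = - \frac{303000}{14437}$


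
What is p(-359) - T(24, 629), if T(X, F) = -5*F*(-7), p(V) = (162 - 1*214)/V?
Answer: -7903333/359 ≈ -22015.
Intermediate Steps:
p(V) = -52/V (p(V) = (162 - 214)/V = -52/V)
T(X, F) = 35*F
p(-359) - T(24, 629) = -52/(-359) - 35*629 = -52*(-1/359) - 1*22015 = 52/359 - 22015 = -7903333/359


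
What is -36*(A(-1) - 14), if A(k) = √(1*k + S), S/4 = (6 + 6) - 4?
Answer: 504 - 36*√31 ≈ 303.56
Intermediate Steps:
S = 32 (S = 4*((6 + 6) - 4) = 4*(12 - 4) = 4*8 = 32)
A(k) = √(32 + k) (A(k) = √(1*k + 32) = √(k + 32) = √(32 + k))
-36*(A(-1) - 14) = -36*(√(32 - 1) - 14) = -36*(√31 - 14) = -36*(-14 + √31) = 504 - 36*√31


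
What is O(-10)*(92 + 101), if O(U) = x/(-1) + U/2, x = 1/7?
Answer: -6948/7 ≈ -992.57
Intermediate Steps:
x = ⅐ ≈ 0.14286
O(U) = -⅐ + U/2 (O(U) = (⅐)/(-1) + U/2 = (⅐)*(-1) + U*(½) = -⅐ + U/2)
O(-10)*(92 + 101) = (-⅐ + (½)*(-10))*(92 + 101) = (-⅐ - 5)*193 = -36/7*193 = -6948/7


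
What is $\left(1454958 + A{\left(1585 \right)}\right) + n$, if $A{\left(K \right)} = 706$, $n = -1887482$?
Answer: $-431818$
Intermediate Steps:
$\left(1454958 + A{\left(1585 \right)}\right) + n = \left(1454958 + 706\right) - 1887482 = 1455664 - 1887482 = -431818$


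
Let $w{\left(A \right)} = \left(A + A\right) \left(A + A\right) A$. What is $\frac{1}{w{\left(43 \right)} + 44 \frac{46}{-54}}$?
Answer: $\frac{27}{8585744} \approx 3.1447 \cdot 10^{-6}$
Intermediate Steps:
$w{\left(A \right)} = 4 A^{3}$ ($w{\left(A \right)} = 2 A 2 A A = 4 A^{2} A = 4 A^{3}$)
$\frac{1}{w{\left(43 \right)} + 44 \frac{46}{-54}} = \frac{1}{4 \cdot 43^{3} + 44 \frac{46}{-54}} = \frac{1}{4 \cdot 79507 + 44 \cdot 46 \left(- \frac{1}{54}\right)} = \frac{1}{318028 + 44 \left(- \frac{23}{27}\right)} = \frac{1}{318028 - \frac{1012}{27}} = \frac{1}{\frac{8585744}{27}} = \frac{27}{8585744}$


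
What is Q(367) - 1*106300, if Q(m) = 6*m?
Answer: -104098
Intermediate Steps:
Q(367) - 1*106300 = 6*367 - 1*106300 = 2202 - 106300 = -104098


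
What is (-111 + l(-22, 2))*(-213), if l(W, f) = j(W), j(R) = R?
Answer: 28329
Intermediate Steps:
l(W, f) = W
(-111 + l(-22, 2))*(-213) = (-111 - 22)*(-213) = -133*(-213) = 28329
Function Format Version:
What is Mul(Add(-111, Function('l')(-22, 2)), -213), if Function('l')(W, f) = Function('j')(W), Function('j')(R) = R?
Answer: 28329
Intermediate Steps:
Function('l')(W, f) = W
Mul(Add(-111, Function('l')(-22, 2)), -213) = Mul(Add(-111, -22), -213) = Mul(-133, -213) = 28329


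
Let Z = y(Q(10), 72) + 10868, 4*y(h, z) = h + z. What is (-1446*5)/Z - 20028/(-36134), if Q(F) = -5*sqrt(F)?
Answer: -627382543426/5709411947827 - 24100*sqrt(10)/316013281 ≈ -0.11013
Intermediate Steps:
y(h, z) = h/4 + z/4 (y(h, z) = (h + z)/4 = h/4 + z/4)
Z = 10886 - 5*sqrt(10)/4 (Z = ((-5*sqrt(10))/4 + (1/4)*72) + 10868 = (-5*sqrt(10)/4 + 18) + 10868 = (18 - 5*sqrt(10)/4) + 10868 = 10886 - 5*sqrt(10)/4 ≈ 10882.)
(-1446*5)/Z - 20028/(-36134) = (-1446*5)/(10886 - 5*sqrt(10)/4) - 20028/(-36134) = -7230/(10886 - 5*sqrt(10)/4) - 20028*(-1/36134) = -7230/(10886 - 5*sqrt(10)/4) + 10014/18067 = 10014/18067 - 7230/(10886 - 5*sqrt(10)/4)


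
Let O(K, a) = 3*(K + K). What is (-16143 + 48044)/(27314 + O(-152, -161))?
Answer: 31901/26402 ≈ 1.2083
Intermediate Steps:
O(K, a) = 6*K (O(K, a) = 3*(2*K) = 6*K)
(-16143 + 48044)/(27314 + O(-152, -161)) = (-16143 + 48044)/(27314 + 6*(-152)) = 31901/(27314 - 912) = 31901/26402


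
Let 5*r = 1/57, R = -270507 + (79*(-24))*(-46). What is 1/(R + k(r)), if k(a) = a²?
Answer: -81225/14887811474 ≈ -5.4558e-6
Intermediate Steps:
R = -183291 (R = -270507 - 1896*(-46) = -270507 + 87216 = -183291)
r = 1/285 (r = (⅕)/57 = (⅕)*(1/57) = 1/285 ≈ 0.0035088)
1/(R + k(r)) = 1/(-183291 + (1/285)²) = 1/(-183291 + 1/81225) = 1/(-14887811474/81225) = -81225/14887811474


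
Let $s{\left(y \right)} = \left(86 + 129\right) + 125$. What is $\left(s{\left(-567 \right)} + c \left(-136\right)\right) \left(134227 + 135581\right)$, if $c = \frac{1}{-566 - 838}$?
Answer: $\frac{10736020064}{117} \approx 9.1761 \cdot 10^{7}$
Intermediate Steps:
$c = - \frac{1}{1404}$ ($c = \frac{1}{-1404} = - \frac{1}{1404} \approx -0.00071225$)
$s{\left(y \right)} = 340$ ($s{\left(y \right)} = 215 + 125 = 340$)
$\left(s{\left(-567 \right)} + c \left(-136\right)\right) \left(134227 + 135581\right) = \left(340 - - \frac{34}{351}\right) \left(134227 + 135581\right) = \left(340 + \frac{34}{351}\right) 269808 = \frac{119374}{351} \cdot 269808 = \frac{10736020064}{117}$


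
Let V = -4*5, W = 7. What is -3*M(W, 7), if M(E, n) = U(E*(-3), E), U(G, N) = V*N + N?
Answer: 399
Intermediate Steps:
V = -20
U(G, N) = -19*N (U(G, N) = -20*N + N = -19*N)
M(E, n) = -19*E
-3*M(W, 7) = -(-57)*7 = -3*(-133) = 399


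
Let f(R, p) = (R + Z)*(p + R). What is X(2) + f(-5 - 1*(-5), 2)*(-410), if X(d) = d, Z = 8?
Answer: -6558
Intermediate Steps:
f(R, p) = (8 + R)*(R + p) (f(R, p) = (R + 8)*(p + R) = (8 + R)*(R + p))
X(2) + f(-5 - 1*(-5), 2)*(-410) = 2 + ((-5 - 1*(-5))² + 8*(-5 - 1*(-5)) + 8*2 + (-5 - 1*(-5))*2)*(-410) = 2 + ((-5 + 5)² + 8*(-5 + 5) + 16 + (-5 + 5)*2)*(-410) = 2 + (0² + 8*0 + 16 + 0*2)*(-410) = 2 + (0 + 0 + 16 + 0)*(-410) = 2 + 16*(-410) = 2 - 6560 = -6558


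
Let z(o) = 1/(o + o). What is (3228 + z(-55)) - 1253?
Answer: 217249/110 ≈ 1975.0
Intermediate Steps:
z(o) = 1/(2*o)
(3228 + z(-55)) - 1253 = (3228 + (½)/(-55)) - 1253 = (3228 + (½)*(-1/55)) - 1253 = (3228 - 1/110) - 1253 = 355079/110 - 1253 = 217249/110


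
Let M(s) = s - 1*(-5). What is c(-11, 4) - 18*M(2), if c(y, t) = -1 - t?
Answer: -131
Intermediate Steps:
M(s) = 5 + s (M(s) = s + 5 = 5 + s)
c(-11, 4) - 18*M(2) = (-1 - 1*4) - 18*(5 + 2) = (-1 - 4) - 18*7 = -5 - 126 = -131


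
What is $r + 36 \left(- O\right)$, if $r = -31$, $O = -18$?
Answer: $617$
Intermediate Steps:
$r + 36 \left(- O\right) = -31 + 36 \left(\left(-1\right) \left(-18\right)\right) = -31 + 36 \cdot 18 = -31 + 648 = 617$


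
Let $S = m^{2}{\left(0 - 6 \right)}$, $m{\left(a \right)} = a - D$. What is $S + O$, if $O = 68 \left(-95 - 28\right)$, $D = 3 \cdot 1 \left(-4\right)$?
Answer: $-8328$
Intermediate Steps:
$D = -12$ ($D = 3 \left(-4\right) = -12$)
$O = -8364$ ($O = 68 \left(-123\right) = -8364$)
$m{\left(a \right)} = 12 + a$ ($m{\left(a \right)} = a - -12 = a + 12 = 12 + a$)
$S = 36$ ($S = \left(12 + \left(0 - 6\right)\right)^{2} = \left(12 - 6\right)^{2} = 6^{2} = 36$)
$S + O = 36 - 8364 = -8328$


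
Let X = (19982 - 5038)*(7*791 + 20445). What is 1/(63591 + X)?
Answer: 1/388338599 ≈ 2.5751e-9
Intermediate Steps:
X = 388275008 (X = 14944*(5537 + 20445) = 14944*25982 = 388275008)
1/(63591 + X) = 1/(63591 + 388275008) = 1/388338599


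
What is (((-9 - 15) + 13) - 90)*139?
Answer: -14039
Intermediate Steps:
(((-9 - 15) + 13) - 90)*139 = ((-24 + 13) - 90)*139 = (-11 - 90)*139 = -101*139 = -14039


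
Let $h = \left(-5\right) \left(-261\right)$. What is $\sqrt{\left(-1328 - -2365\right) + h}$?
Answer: $\sqrt{2342} \approx 48.394$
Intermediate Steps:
$h = 1305$
$\sqrt{\left(-1328 - -2365\right) + h} = \sqrt{\left(-1328 - -2365\right) + 1305} = \sqrt{\left(-1328 + 2365\right) + 1305} = \sqrt{1037 + 1305} = \sqrt{2342}$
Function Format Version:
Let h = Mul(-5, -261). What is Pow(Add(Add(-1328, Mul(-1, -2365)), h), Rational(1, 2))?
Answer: Pow(2342, Rational(1, 2)) ≈ 48.394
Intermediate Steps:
h = 1305
Pow(Add(Add(-1328, Mul(-1, -2365)), h), Rational(1, 2)) = Pow(Add(Add(-1328, Mul(-1, -2365)), 1305), Rational(1, 2)) = Pow(Add(Add(-1328, 2365), 1305), Rational(1, 2)) = Pow(Add(1037, 1305), Rational(1, 2)) = Pow(2342, Rational(1, 2))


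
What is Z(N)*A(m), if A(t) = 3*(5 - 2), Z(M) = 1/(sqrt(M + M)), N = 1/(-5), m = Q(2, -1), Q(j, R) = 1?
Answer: -9*I*sqrt(10)/2 ≈ -14.23*I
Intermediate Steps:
m = 1
N = -1/5 (N = 1*(-1/5) = -1/5 ≈ -0.20000)
Z(M) = sqrt(2)/(2*sqrt(M)) (Z(M) = 1/(sqrt(2*M)) = 1/(sqrt(2)*sqrt(M)) = sqrt(2)/(2*sqrt(M)))
A(t) = 9 (A(t) = 3*3 = 9)
Z(N)*A(m) = (sqrt(2)/(2*sqrt(-1/5)))*9 = (sqrt(2)*(-I*sqrt(5))/2)*9 = -I*sqrt(10)/2*9 = -9*I*sqrt(10)/2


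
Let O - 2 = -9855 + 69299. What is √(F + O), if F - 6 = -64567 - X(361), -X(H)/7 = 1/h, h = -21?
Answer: I*√46038/3 ≈ 71.522*I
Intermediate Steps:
X(H) = ⅓ (X(H) = -7/(-21) = -7*(-1/21) = ⅓)
O = 59446 (O = 2 + (-9855 + 69299) = 2 + 59444 = 59446)
F = -193684/3 (F = 6 + (-64567 - 1*⅓) = 6 + (-64567 - ⅓) = 6 - 193702/3 = -193684/3 ≈ -64561.)
√(F + O) = √(-193684/3 + 59446) = √(-15346/3) = I*√46038/3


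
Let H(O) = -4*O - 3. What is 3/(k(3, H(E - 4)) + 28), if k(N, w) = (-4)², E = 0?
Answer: 3/44 ≈ 0.068182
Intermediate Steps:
H(O) = -3 - 4*O
k(N, w) = 16
3/(k(3, H(E - 4)) + 28) = 3/(16 + 28) = 3/44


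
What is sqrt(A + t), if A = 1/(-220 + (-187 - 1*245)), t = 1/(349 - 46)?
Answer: sqrt(17236761)/98778 ≈ 0.042031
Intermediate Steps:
t = 1/303 ≈ 0.0033003
A = -1/652 (A = 1/(-220 + (-187 - 245)) = 1/(-220 - 432) = 1/(-652) = -1/652 ≈ -0.0015337)
sqrt(A + t) = sqrt(-1/652 + 1/303) = sqrt(349/197556) = sqrt(17236761)/98778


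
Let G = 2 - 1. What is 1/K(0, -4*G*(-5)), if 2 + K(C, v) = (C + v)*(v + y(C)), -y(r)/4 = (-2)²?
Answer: 1/78 ≈ 0.012821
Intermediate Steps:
y(r) = -16 (y(r) = -4*(-2)² = -4*4 = -16)
G = 1
K(C, v) = -2 + (-16 + v)*(C + v) (K(C, v) = -2 + (C + v)*(v - 16) = -2 + (C + v)*(-16 + v) = -2 + (-16 + v)*(C + v))
1/K(0, -4*G*(-5)) = 1/(-2 + (-4*1*(-5))² - 16*0 - 16*(-4*1)*(-5) + 0*(-4*1*(-5))) = 1/(-2 + (-4*(-5))² + 0 - (-64)*(-5) + 0*(-4*(-5))) = 1/(-2 + 20² + 0 - 16*20 + 0*20) = 1/(-2 + 400 + 0 - 320 + 0) = 1/78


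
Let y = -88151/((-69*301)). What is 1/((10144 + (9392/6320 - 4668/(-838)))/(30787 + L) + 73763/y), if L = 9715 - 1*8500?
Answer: 66698711288930/1159183748798902789 ≈ 5.7539e-5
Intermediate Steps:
L = 1215 (L = 9715 - 8500 = 1215)
y = 12593/2967 (y = -88151/(-20769) = -88151*(-1/20769) = 12593/2967 ≈ 4.2444)
1/((10144 + (9392/6320 - 4668/(-838)))/(30787 + L) + 73763/y) = 1/((10144 + (9392/6320 - 4668/(-838)))/(30787 + 1215) + 73763/(12593/2967)) = 1/((10144 + (9392*(1/6320) - 4668*(-1/838)))/32002 + 73763*(2967/12593)) = 1/((10144 + (587/395 + 2334/419))*(1/32002) + 218854821/12593) = 1/((10144 + 1167883/165505)*(1/32002) + 218854821/12593) = 1/((1680050603/165505)*(1/32002) + 218854821/12593) = 1/(1680050603/5296491010 + 218854821/12593) = 1/(1159183748798902789/66698711288930) = 66698711288930/1159183748798902789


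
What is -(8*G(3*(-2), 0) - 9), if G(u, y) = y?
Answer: 9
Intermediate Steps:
-(8*G(3*(-2), 0) - 9) = -(8*0 - 9) = -(0 - 9) = -1*(-9) = 9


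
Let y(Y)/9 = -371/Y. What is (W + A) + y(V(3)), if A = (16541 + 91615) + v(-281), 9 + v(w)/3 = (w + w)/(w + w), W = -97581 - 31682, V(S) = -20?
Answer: -419281/20 ≈ -20964.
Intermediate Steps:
W = -129263
v(w) = -24 (v(w) = -27 + 3*((w + w)/(w + w)) = -27 + 3*((2*w)/((2*w))) = -27 + 3*((2*w)*(1/(2*w))) = -27 + 3*1 = -27 + 3 = -24)
A = 108132 (A = (16541 + 91615) - 24 = 108156 - 24 = 108132)
y(Y) = -3339/Y (y(Y) = 9*(-371/Y) = -3339/Y)
(W + A) + y(V(3)) = (-129263 + 108132) - 3339/(-20) = -21131 - 3339*(-1/20) = -21131 + 3339/20 = -419281/20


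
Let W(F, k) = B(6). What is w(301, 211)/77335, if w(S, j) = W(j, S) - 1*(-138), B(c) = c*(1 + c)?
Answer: 36/15467 ≈ 0.0023275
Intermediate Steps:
W(F, k) = 42 (W(F, k) = 6*(1 + 6) = 6*7 = 42)
w(S, j) = 180 (w(S, j) = 42 - 1*(-138) = 42 + 138 = 180)
w(301, 211)/77335 = 180/77335 = 180*(1/77335) = 36/15467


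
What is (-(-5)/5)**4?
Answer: 1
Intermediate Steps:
(-(-5)/5)**4 = (-5*(-1/5))**4 = 1**4 = 1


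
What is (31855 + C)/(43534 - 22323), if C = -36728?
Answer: -4873/21211 ≈ -0.22974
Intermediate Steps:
(31855 + C)/(43534 - 22323) = (31855 - 36728)/(43534 - 22323) = -4873/21211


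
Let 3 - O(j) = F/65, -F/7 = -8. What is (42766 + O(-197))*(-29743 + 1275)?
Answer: -79139018772/65 ≈ -1.2175e+9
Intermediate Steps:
F = 56 (F = -7*(-8) = 56)
O(j) = 139/65 (O(j) = 3 - 56/65 = 139/65)
(42766 + O(-197))*(-29743 + 1275) = (42766 + 139/65)*(-29743 + 1275) = (2779929/65)*(-28468) = -79139018772/65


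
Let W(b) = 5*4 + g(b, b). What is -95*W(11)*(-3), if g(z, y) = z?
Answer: 8835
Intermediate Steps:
W(b) = 20 + b (W(b) = 5*4 + b = 20 + b)
-95*W(11)*(-3) = -95*(20 + 11)*(-3) = -95*31*(-3) = -2945*(-3) = 8835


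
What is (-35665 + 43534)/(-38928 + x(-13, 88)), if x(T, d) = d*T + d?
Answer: -2623/13328 ≈ -0.19680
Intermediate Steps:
x(T, d) = d + T*d (x(T, d) = T*d + d = d + T*d)
(-35665 + 43534)/(-38928 + x(-13, 88)) = (-35665 + 43534)/(-38928 + 88*(1 - 13)) = 7869/(-38928 + 88*(-12)) = 7869/(-38928 - 1056) = 7869/(-39984) = 7869*(-1/39984) = -2623/13328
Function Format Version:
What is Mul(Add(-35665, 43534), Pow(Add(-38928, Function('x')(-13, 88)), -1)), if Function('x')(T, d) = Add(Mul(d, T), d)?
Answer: Rational(-2623, 13328) ≈ -0.19680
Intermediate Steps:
Function('x')(T, d) = Add(d, Mul(T, d)) (Function('x')(T, d) = Add(Mul(T, d), d) = Add(d, Mul(T, d)))
Mul(Add(-35665, 43534), Pow(Add(-38928, Function('x')(-13, 88)), -1)) = Mul(Add(-35665, 43534), Pow(Add(-38928, Mul(88, Add(1, -13))), -1)) = Mul(7869, Pow(Add(-38928, Mul(88, -12)), -1)) = Mul(7869, Pow(Add(-38928, -1056), -1)) = Mul(7869, Pow(-39984, -1)) = Mul(7869, Rational(-1, 39984)) = Rational(-2623, 13328)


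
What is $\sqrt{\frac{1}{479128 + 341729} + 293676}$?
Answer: $\frac{\sqrt{197880713835345381}}{820857} \approx 541.92$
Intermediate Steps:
$\sqrt{\frac{1}{479128 + 341729} + 293676} = \sqrt{\frac{1}{820857} + 293676} = \sqrt{\frac{241066000333}{820857}} = \frac{\sqrt{197880713835345381}}{820857}$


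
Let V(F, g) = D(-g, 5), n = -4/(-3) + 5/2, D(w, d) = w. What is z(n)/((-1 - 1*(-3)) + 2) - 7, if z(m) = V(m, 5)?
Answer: -33/4 ≈ -8.2500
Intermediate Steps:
n = 23/6 (n = -4*(-⅓) + 5*(½) = 4/3 + 5/2 = 23/6 ≈ 3.8333)
V(F, g) = -g
z(m) = -5 (z(m) = -1*5 = -5)
z(n)/((-1 - 1*(-3)) + 2) - 7 = -5/((-1 - 1*(-3)) + 2) - 7 = -5/((-1 + 3) + 2) - 7 = -5/(2 + 2) - 7 = -5/4 - 7 = -33/4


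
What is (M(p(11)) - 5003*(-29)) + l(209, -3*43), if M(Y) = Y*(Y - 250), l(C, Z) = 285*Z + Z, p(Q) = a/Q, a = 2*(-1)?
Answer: 13096857/121 ≈ 1.0824e+5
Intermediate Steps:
a = -2
p(Q) = -2/Q
l(C, Z) = 286*Z
M(Y) = Y*(-250 + Y)
(M(p(11)) - 5003*(-29)) + l(209, -3*43) = ((-2/11)*(-250 - 2/11) - 5003*(-29)) + 286*(-3*43) = ((-2*1/11)*(-250 - 2*1/11) + 145087) + 286*(-129) = (-2*(-250 - 2/11)/11 + 145087) - 36894 = (-2/11*(-2752/11) + 145087) - 36894 = (5504/121 + 145087) - 36894 = 17561031/121 - 36894 = 13096857/121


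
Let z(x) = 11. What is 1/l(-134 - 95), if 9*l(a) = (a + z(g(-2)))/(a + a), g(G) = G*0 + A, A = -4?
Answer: 2061/109 ≈ 18.908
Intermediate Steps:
g(G) = -4 (g(G) = G*0 - 4 = 0 - 4 = -4)
l(a) = (11 + a)/(18*a) (l(a) = ((a + 11)/(a + a))/9 = ((11 + a)/((2*a)))/9 = ((11 + a)*(1/(2*a)))/9 = ((11 + a)/(2*a))/9 = (11 + a)/(18*a))
1/l(-134 - 95) = 1/((11 + (-134 - 95))/(18*(-134 - 95))) = 1/((1/18)*(11 - 229)/(-229)) = 1/((1/18)*(-1/229)*(-218)) = 1/(109/2061) = 2061/109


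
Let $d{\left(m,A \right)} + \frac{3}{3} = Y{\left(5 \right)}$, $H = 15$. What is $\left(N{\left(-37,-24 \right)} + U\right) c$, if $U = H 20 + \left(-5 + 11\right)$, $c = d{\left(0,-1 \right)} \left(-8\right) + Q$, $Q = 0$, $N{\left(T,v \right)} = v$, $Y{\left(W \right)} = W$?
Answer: $-9024$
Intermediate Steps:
$d{\left(m,A \right)} = 4$ ($d{\left(m,A \right)} = -1 + 5 = 4$)
$c = -32$ ($c = 4 \left(-8\right) + 0 = -32 + 0 = -32$)
$U = 306$ ($U = 15 \cdot 20 + \left(-5 + 11\right) = 300 + 6 = 306$)
$\left(N{\left(-37,-24 \right)} + U\right) c = \left(-24 + 306\right) \left(-32\right) = 282 \left(-32\right) = -9024$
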